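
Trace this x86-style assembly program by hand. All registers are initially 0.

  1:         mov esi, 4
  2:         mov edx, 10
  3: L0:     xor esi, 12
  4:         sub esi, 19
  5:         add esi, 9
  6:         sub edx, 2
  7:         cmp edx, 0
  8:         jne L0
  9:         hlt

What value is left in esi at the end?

mov esi, 4 → esi=4
mov edx, 10 → edx=10
xor esi, 12 → esi=4^12=8
sub esi, 19 → esi=8-19=-11
add esi, 9 → esi=(-11)+9=-2
sub edx, 2 → edx=10-2=8
cmp edx, 0  (cmp 8,0)
jne L0: taken
xor esi, 12 → esi=(-2)^12=-14
sub esi, 19 → esi=(-14)-19=-33
add esi, 9 → esi=(-33)+9=-24
sub edx, 2 → edx=8-2=6
cmp edx, 0  (cmp 6,0)
jne L0: taken
xor esi, 12 → esi=(-24)^12=-28
sub esi, 19 → esi=(-28)-19=-47
add esi, 9 → esi=(-47)+9=-38
sub edx, 2 → edx=6-2=4
cmp edx, 0  (cmp 4,0)
jne L0: taken
xor esi, 12 → esi=(-38)^12=-42
sub esi, 19 → esi=(-42)-19=-61
add esi, 9 → esi=(-61)+9=-52
sub edx, 2 → edx=4-2=2
cmp edx, 0  (cmp 2,0)
jne L0: taken
xor esi, 12 → esi=(-52)^12=-64
sub esi, 19 → esi=(-64)-19=-83
add esi, 9 → esi=(-83)+9=-74
sub edx, 2 → edx=2-2=0
cmp edx, 0  (cmp 0,0)
jne L0: not taken
halt.

-74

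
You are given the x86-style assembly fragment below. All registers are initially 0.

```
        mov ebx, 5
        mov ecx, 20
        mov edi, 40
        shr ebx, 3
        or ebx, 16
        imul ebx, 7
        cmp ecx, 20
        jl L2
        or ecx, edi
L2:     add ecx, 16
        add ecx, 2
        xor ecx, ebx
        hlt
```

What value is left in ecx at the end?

62

ebx=5
ecx=20
edi=40
ebx=5>>3=0
ebx=0|16=16
ebx=16*7=112
cmp ecx, 20  (cmp 20,20)
jl L2: not taken
ecx=20|40=60
ecx=60+16=76
ecx=76+2=78
ecx=78^112=62
halt.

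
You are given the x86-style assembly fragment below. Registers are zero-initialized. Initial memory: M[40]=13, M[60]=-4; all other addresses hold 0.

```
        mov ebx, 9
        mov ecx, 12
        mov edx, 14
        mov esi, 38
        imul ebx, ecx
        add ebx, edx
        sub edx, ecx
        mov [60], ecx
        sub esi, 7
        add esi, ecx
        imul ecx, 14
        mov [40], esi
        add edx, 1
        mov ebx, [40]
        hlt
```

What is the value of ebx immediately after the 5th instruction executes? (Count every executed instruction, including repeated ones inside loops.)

108

after mov ebx, 9: ebx=9
after mov ecx, 12: ecx=12
after mov edx, 14: edx=14
after mov esi, 38: esi=38
after imul ebx, ecx: ebx=9*12=108
After step 5: ebx = 108.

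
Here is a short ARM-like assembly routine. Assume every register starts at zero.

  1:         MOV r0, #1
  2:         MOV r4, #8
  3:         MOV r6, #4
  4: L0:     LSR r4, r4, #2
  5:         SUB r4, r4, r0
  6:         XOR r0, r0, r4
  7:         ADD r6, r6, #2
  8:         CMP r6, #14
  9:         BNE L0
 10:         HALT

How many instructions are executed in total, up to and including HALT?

34

after MOV r0, #1: r0=1
after MOV r4, #8: r4=8
after MOV r6, #4: r6=4
after LSR r4, r4, #2: r4=8>>2=2
after SUB r4, r4, r0: r4=2-1=1
after XOR r0, r0, r4: r0=1^1=0
after ADD r6, r6, #2: r6=4+2=6
CMP r6, #14  (cmp 6,14)
BNE L0: taken
after LSR r4, r4, #2: r4=1>>2=0
after SUB r4, r4, r0: r4=0-0=0
after XOR r0, r0, r4: r0=0^0=0
after ADD r6, r6, #2: r6=6+2=8
CMP r6, #14  (cmp 8,14)
BNE L0: taken
after LSR r4, r4, #2: r4=0>>2=0
after SUB r4, r4, r0: r4=0-0=0
after XOR r0, r0, r4: r0=0^0=0
after ADD r6, r6, #2: r6=8+2=10
CMP r6, #14  (cmp 10,14)
BNE L0: taken
after LSR r4, r4, #2: r4=0>>2=0
after SUB r4, r4, r0: r4=0-0=0
after XOR r0, r0, r4: r0=0^0=0
after ADD r6, r6, #2: r6=10+2=12
CMP r6, #14  (cmp 12,14)
BNE L0: taken
after LSR r4, r4, #2: r4=0>>2=0
after SUB r4, r4, r0: r4=0-0=0
after XOR r0, r0, r4: r0=0^0=0
after ADD r6, r6, #2: r6=12+2=14
CMP r6, #14  (cmp 14,14)
BNE L0: not taken
halt.
Total executed instructions: 34.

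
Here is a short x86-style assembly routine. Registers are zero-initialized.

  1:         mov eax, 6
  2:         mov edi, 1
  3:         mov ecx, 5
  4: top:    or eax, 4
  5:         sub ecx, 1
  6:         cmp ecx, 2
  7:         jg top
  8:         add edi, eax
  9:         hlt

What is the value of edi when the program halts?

7

mov eax, 6 → eax=6
mov edi, 1 → edi=1
mov ecx, 5 → ecx=5
or eax, 4 → eax=6|4=6
sub ecx, 1 → ecx=5-1=4
cmp ecx, 2  (cmp 4,2)
jg top: taken
or eax, 4 → eax=6|4=6
sub ecx, 1 → ecx=4-1=3
cmp ecx, 2  (cmp 3,2)
jg top: taken
or eax, 4 → eax=6|4=6
sub ecx, 1 → ecx=3-1=2
cmp ecx, 2  (cmp 2,2)
jg top: not taken
add edi, eax → edi=1+6=7
halt.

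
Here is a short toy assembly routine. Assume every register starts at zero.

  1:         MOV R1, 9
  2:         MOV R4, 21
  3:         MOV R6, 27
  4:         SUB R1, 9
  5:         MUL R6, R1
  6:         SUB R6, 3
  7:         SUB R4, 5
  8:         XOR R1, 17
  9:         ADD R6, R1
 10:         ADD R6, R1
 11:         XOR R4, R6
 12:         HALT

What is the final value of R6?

after MOV R1, 9: R1=9
after MOV R4, 21: R4=21
after MOV R6, 27: R6=27
after SUB R1, 9: R1=9-9=0
after MUL R6, R1: R6=27*0=0
after SUB R6, 3: R6=0-3=-3
after SUB R4, 5: R4=21-5=16
after XOR R1, 17: R1=0^17=17
after ADD R6, R1: R6=(-3)+17=14
after ADD R6, R1: R6=14+17=31
after XOR R4, R6: R4=16^31=15
halt.

31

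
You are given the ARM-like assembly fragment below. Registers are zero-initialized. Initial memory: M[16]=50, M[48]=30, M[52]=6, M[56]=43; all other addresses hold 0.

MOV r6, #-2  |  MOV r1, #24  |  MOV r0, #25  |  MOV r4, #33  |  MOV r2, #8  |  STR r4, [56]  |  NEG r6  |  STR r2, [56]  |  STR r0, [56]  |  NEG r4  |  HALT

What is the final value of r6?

r6=-2
r1=24
r0=25
r4=33
r2=8
STR r4, [56] → M[56]=33
r6=-(-2)=2
STR r2, [56] → M[56]=8
STR r0, [56] → M[56]=25
r4=-(33)=-33
halt.

2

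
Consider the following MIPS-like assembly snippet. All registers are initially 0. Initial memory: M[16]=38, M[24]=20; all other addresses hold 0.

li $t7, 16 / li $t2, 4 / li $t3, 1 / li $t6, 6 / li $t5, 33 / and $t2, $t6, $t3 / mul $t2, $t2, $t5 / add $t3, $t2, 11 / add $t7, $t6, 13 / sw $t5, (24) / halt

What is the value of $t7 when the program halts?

$t7=16
$t2=4
$t3=1
$t6=6
$t5=33
$t2=6&1=0
$t2=0*33=0
$t3=0+11=11
$t7=6+13=19
sw $t5, (24) → M[24]=33
halt.

19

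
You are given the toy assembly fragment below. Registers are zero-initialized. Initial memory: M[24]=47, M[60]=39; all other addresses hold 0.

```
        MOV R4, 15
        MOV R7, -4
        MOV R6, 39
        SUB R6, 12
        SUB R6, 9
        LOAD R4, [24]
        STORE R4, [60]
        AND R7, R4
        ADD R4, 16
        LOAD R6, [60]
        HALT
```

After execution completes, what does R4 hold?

63

after MOV R4, 15: R4=15
after MOV R7, -4: R7=-4
after MOV R6, 39: R6=39
after SUB R6, 12: R6=39-12=27
after SUB R6, 9: R6=27-9=18
after LOAD R4, [24]: R4=M[24]=47
STORE R4, [60] → M[60]=47
after AND R7, R4: R7=(-4)&47=44
after ADD R4, 16: R4=47+16=63
after LOAD R6, [60]: R6=M[60]=47
halt.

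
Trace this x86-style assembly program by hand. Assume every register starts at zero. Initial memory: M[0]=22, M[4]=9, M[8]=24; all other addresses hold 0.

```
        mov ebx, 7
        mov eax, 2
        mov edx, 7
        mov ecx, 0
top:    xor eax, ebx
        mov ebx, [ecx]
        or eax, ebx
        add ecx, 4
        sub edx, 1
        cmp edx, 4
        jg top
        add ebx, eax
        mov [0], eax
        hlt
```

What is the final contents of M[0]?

24

ebx=7
eax=2
edx=7
ecx=0
eax=2^7=5
ebx=M[0]=22
eax=5|22=23
ecx=0+4=4
edx=7-1=6
cmp edx, 4  (cmp 6,4)
jg top: taken
eax=23^22=1
ebx=M[4]=9
eax=1|9=9
ecx=4+4=8
edx=6-1=5
cmp edx, 4  (cmp 5,4)
jg top: taken
eax=9^9=0
ebx=M[8]=24
eax=0|24=24
ecx=8+4=12
edx=5-1=4
cmp edx, 4  (cmp 4,4)
jg top: not taken
ebx=24+24=48
mov [0], eax → M[0]=24
halt.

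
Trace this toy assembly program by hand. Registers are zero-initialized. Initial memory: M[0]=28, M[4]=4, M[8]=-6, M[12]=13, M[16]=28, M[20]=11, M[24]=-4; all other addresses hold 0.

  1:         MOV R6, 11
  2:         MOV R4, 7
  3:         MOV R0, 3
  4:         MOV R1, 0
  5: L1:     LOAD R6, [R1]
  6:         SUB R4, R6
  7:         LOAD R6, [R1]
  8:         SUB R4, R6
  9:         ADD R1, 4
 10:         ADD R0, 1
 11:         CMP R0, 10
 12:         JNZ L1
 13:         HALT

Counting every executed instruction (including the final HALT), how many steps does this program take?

R6=11
R4=7
R0=3
R1=0
R6=M[0]=28
R4=7-28=-21
R6=M[0]=28
R4=(-21)-28=-49
R1=0+4=4
R0=3+1=4
CMP R0, 10  (cmp 4,10)
JNZ L1: taken
R6=M[4]=4
R4=(-49)-4=-53
R6=M[4]=4
R4=(-53)-4=-57
R1=4+4=8
R0=4+1=5
CMP R0, 10  (cmp 5,10)
JNZ L1: taken
R6=M[8]=-6
R4=(-57)-(-6)=-51
R6=M[8]=-6
R4=(-51)-(-6)=-45
R1=8+4=12
R0=5+1=6
CMP R0, 10  (cmp 6,10)
JNZ L1: taken
R6=M[12]=13
R4=(-45)-13=-58
R6=M[12]=13
R4=(-58)-13=-71
R1=12+4=16
R0=6+1=7
CMP R0, 10  (cmp 7,10)
JNZ L1: taken
R6=M[16]=28
R4=(-71)-28=-99
R6=M[16]=28
R4=(-99)-28=-127
R1=16+4=20
R0=7+1=8
CMP R0, 10  (cmp 8,10)
JNZ L1: taken
R6=M[20]=11
R4=(-127)-11=-138
R6=M[20]=11
R4=(-138)-11=-149
R1=20+4=24
R0=8+1=9
CMP R0, 10  (cmp 9,10)
JNZ L1: taken
R6=M[24]=-4
R4=(-149)-(-4)=-145
R6=M[24]=-4
R4=(-145)-(-4)=-141
R1=24+4=28
R0=9+1=10
CMP R0, 10  (cmp 10,10)
JNZ L1: not taken
halt.
Total executed instructions: 61.

61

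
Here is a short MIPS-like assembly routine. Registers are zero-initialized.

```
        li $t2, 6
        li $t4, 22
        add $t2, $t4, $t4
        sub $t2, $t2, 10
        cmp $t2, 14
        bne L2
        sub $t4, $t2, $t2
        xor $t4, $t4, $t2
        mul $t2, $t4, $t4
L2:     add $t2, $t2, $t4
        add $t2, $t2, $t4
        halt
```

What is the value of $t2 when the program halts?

li $t2, 6 → $t2=6
li $t4, 22 → $t4=22
add $t2, $t4, $t4 → $t2=22+22=44
sub $t2, $t2, 10 → $t2=44-10=34
cmp $t2, 14  (cmp 34,14)
bne L2: taken
add $t2, $t2, $t4 → $t2=34+22=56
add $t2, $t2, $t4 → $t2=56+22=78
halt.

78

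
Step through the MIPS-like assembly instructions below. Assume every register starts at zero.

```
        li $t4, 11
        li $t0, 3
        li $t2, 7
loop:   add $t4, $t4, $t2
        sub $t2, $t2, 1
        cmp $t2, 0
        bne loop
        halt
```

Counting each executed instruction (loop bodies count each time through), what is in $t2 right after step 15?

4

after li $t4, 11: $t4=11
after li $t0, 3: $t0=3
after li $t2, 7: $t2=7
after add $t4, $t4, $t2: $t4=11+7=18
after sub $t2, $t2, 1: $t2=7-1=6
cmp $t2, 0  (cmp 6,0)
bne loop: taken
after add $t4, $t4, $t2: $t4=18+6=24
after sub $t2, $t2, 1: $t2=6-1=5
cmp $t2, 0  (cmp 5,0)
bne loop: taken
after add $t4, $t4, $t2: $t4=24+5=29
after sub $t2, $t2, 1: $t2=5-1=4
cmp $t2, 0  (cmp 4,0)
bne loop: taken
After step 15: $t2 = 4.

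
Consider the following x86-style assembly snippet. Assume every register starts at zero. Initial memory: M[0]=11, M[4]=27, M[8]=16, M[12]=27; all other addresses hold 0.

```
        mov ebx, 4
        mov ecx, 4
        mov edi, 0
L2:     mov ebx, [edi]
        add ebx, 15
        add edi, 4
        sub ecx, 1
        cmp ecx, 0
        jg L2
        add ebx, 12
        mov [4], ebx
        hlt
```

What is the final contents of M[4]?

ebx=4
ecx=4
edi=0
ebx=M[0]=11
ebx=11+15=26
edi=0+4=4
ecx=4-1=3
cmp ecx, 0  (cmp 3,0)
jg L2: taken
ebx=M[4]=27
ebx=27+15=42
edi=4+4=8
ecx=3-1=2
cmp ecx, 0  (cmp 2,0)
jg L2: taken
ebx=M[8]=16
ebx=16+15=31
edi=8+4=12
ecx=2-1=1
cmp ecx, 0  (cmp 1,0)
jg L2: taken
ebx=M[12]=27
ebx=27+15=42
edi=12+4=16
ecx=1-1=0
cmp ecx, 0  (cmp 0,0)
jg L2: not taken
ebx=42+12=54
mov [4], ebx → M[4]=54
halt.

54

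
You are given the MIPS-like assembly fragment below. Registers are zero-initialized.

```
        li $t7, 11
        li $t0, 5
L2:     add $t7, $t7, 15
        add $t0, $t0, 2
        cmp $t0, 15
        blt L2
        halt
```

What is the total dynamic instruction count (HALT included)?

li $t7, 11 → $t7=11
li $t0, 5 → $t0=5
add $t7, $t7, 15 → $t7=11+15=26
add $t0, $t0, 2 → $t0=5+2=7
cmp $t0, 15  (cmp 7,15)
blt L2: taken
add $t7, $t7, 15 → $t7=26+15=41
add $t0, $t0, 2 → $t0=7+2=9
cmp $t0, 15  (cmp 9,15)
blt L2: taken
add $t7, $t7, 15 → $t7=41+15=56
add $t0, $t0, 2 → $t0=9+2=11
cmp $t0, 15  (cmp 11,15)
blt L2: taken
add $t7, $t7, 15 → $t7=56+15=71
add $t0, $t0, 2 → $t0=11+2=13
cmp $t0, 15  (cmp 13,15)
blt L2: taken
add $t7, $t7, 15 → $t7=71+15=86
add $t0, $t0, 2 → $t0=13+2=15
cmp $t0, 15  (cmp 15,15)
blt L2: not taken
halt.
Total executed instructions: 23.

23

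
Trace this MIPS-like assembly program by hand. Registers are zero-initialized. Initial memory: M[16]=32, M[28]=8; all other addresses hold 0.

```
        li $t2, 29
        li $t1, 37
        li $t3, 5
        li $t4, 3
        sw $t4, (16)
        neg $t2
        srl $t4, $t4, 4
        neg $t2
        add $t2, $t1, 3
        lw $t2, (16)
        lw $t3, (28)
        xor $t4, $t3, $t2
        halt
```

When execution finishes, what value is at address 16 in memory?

3

$t2=29
$t1=37
$t3=5
$t4=3
sw $t4, (16) → M[16]=3
$t2=-(29)=-29
$t4=3>>4=0
$t2=-(-29)=29
$t2=37+3=40
$t2=M[16]=3
$t3=M[28]=8
$t4=8^3=11
halt.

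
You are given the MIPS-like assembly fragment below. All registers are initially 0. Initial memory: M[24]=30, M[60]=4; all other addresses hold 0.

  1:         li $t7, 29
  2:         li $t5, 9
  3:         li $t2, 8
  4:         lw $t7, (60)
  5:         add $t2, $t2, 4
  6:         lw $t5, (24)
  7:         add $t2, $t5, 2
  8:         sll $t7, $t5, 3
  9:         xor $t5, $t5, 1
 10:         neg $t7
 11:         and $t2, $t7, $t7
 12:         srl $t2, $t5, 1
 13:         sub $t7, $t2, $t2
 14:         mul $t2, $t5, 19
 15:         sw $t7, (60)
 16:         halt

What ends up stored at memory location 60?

0

after li $t7, 29: $t7=29
after li $t5, 9: $t5=9
after li $t2, 8: $t2=8
after lw $t7, (60): $t7=M[60]=4
after add $t2, $t2, 4: $t2=8+4=12
after lw $t5, (24): $t5=M[24]=30
after add $t2, $t5, 2: $t2=30+2=32
after sll $t7, $t5, 3: $t7=30<<3=240
after xor $t5, $t5, 1: $t5=30^1=31
after neg $t7: $t7=-(240)=-240
after and $t2, $t7, $t7: $t2=(-240)&(-240)=-240
after srl $t2, $t5, 1: $t2=31>>1=15
after sub $t7, $t2, $t2: $t7=15-15=0
after mul $t2, $t5, 19: $t2=31*19=589
sw $t7, (60) → M[60]=0
halt.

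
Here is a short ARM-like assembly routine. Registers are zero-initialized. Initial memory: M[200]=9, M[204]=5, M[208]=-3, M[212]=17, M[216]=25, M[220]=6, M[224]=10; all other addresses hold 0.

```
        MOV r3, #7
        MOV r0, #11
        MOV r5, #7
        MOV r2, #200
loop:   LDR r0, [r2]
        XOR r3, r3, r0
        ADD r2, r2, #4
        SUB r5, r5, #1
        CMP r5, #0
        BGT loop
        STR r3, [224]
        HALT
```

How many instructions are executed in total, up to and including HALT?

after MOV r3, #7: r3=7
after MOV r0, #11: r0=11
after MOV r5, #7: r5=7
after MOV r2, #200: r2=200
after LDR r0, [r2]: r0=M[200]=9
after XOR r3, r3, r0: r3=7^9=14
after ADD r2, r2, #4: r2=200+4=204
after SUB r5, r5, #1: r5=7-1=6
CMP r5, #0  (cmp 6,0)
BGT loop: taken
after LDR r0, [r2]: r0=M[204]=5
after XOR r3, r3, r0: r3=14^5=11
after ADD r2, r2, #4: r2=204+4=208
after SUB r5, r5, #1: r5=6-1=5
CMP r5, #0  (cmp 5,0)
BGT loop: taken
after LDR r0, [r2]: r0=M[208]=-3
after XOR r3, r3, r0: r3=11^(-3)=-10
after ADD r2, r2, #4: r2=208+4=212
after SUB r5, r5, #1: r5=5-1=4
CMP r5, #0  (cmp 4,0)
BGT loop: taken
after LDR r0, [r2]: r0=M[212]=17
after XOR r3, r3, r0: r3=(-10)^17=-25
after ADD r2, r2, #4: r2=212+4=216
after SUB r5, r5, #1: r5=4-1=3
CMP r5, #0  (cmp 3,0)
BGT loop: taken
after LDR r0, [r2]: r0=M[216]=25
after XOR r3, r3, r0: r3=(-25)^25=-2
after ADD r2, r2, #4: r2=216+4=220
after SUB r5, r5, #1: r5=3-1=2
CMP r5, #0  (cmp 2,0)
BGT loop: taken
after LDR r0, [r2]: r0=M[220]=6
after XOR r3, r3, r0: r3=(-2)^6=-8
after ADD r2, r2, #4: r2=220+4=224
after SUB r5, r5, #1: r5=2-1=1
CMP r5, #0  (cmp 1,0)
BGT loop: taken
after LDR r0, [r2]: r0=M[224]=10
after XOR r3, r3, r0: r3=(-8)^10=-14
after ADD r2, r2, #4: r2=224+4=228
after SUB r5, r5, #1: r5=1-1=0
CMP r5, #0  (cmp 0,0)
BGT loop: not taken
STR r3, [224] → M[224]=-14
halt.
Total executed instructions: 48.

48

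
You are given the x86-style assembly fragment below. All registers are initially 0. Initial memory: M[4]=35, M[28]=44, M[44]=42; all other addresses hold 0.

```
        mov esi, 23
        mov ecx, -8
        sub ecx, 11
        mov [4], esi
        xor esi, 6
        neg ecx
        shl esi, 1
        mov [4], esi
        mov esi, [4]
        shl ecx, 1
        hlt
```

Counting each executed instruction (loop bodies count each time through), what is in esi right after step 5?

17

esi=23
ecx=-8
ecx=(-8)-11=-19
mov [4], esi → M[4]=23
esi=23^6=17
After step 5: esi = 17.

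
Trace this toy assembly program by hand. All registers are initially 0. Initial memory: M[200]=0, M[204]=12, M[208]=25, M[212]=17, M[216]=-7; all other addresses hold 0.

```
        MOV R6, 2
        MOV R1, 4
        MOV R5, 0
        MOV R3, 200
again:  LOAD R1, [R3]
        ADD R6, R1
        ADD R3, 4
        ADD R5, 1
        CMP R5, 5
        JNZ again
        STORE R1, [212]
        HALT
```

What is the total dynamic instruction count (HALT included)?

36

MOV R6, 2 → R6=2
MOV R1, 4 → R1=4
MOV R5, 0 → R5=0
MOV R3, 200 → R3=200
LOAD R1, [R3] → R1=M[200]=0
ADD R6, R1 → R6=2+0=2
ADD R3, 4 → R3=200+4=204
ADD R5, 1 → R5=0+1=1
CMP R5, 5  (cmp 1,5)
JNZ again: taken
LOAD R1, [R3] → R1=M[204]=12
ADD R6, R1 → R6=2+12=14
ADD R3, 4 → R3=204+4=208
ADD R5, 1 → R5=1+1=2
CMP R5, 5  (cmp 2,5)
JNZ again: taken
LOAD R1, [R3] → R1=M[208]=25
ADD R6, R1 → R6=14+25=39
ADD R3, 4 → R3=208+4=212
ADD R5, 1 → R5=2+1=3
CMP R5, 5  (cmp 3,5)
JNZ again: taken
LOAD R1, [R3] → R1=M[212]=17
ADD R6, R1 → R6=39+17=56
ADD R3, 4 → R3=212+4=216
ADD R5, 1 → R5=3+1=4
CMP R5, 5  (cmp 4,5)
JNZ again: taken
LOAD R1, [R3] → R1=M[216]=-7
ADD R6, R1 → R6=56+(-7)=49
ADD R3, 4 → R3=216+4=220
ADD R5, 1 → R5=4+1=5
CMP R5, 5  (cmp 5,5)
JNZ again: not taken
STORE R1, [212] → M[212]=-7
halt.
Total executed instructions: 36.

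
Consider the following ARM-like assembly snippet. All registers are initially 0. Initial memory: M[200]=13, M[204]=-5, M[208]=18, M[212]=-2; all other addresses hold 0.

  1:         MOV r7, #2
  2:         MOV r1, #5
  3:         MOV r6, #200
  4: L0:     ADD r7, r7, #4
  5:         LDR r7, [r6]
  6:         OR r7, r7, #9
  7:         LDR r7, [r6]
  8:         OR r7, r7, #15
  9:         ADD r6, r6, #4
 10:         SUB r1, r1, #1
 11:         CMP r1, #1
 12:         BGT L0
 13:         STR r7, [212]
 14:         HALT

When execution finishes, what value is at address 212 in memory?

MOV r7, #2 → r7=2
MOV r1, #5 → r1=5
MOV r6, #200 → r6=200
ADD r7, r7, #4 → r7=2+4=6
LDR r7, [r6] → r7=M[200]=13
OR r7, r7, #9 → r7=13|9=13
LDR r7, [r6] → r7=M[200]=13
OR r7, r7, #15 → r7=13|15=15
ADD r6, r6, #4 → r6=200+4=204
SUB r1, r1, #1 → r1=5-1=4
CMP r1, #1  (cmp 4,1)
BGT L0: taken
ADD r7, r7, #4 → r7=15+4=19
LDR r7, [r6] → r7=M[204]=-5
OR r7, r7, #9 → r7=(-5)|9=-5
LDR r7, [r6] → r7=M[204]=-5
OR r7, r7, #15 → r7=(-5)|15=-1
ADD r6, r6, #4 → r6=204+4=208
SUB r1, r1, #1 → r1=4-1=3
CMP r1, #1  (cmp 3,1)
BGT L0: taken
ADD r7, r7, #4 → r7=(-1)+4=3
LDR r7, [r6] → r7=M[208]=18
OR r7, r7, #9 → r7=18|9=27
LDR r7, [r6] → r7=M[208]=18
OR r7, r7, #15 → r7=18|15=31
ADD r6, r6, #4 → r6=208+4=212
SUB r1, r1, #1 → r1=3-1=2
CMP r1, #1  (cmp 2,1)
BGT L0: taken
ADD r7, r7, #4 → r7=31+4=35
LDR r7, [r6] → r7=M[212]=-2
OR r7, r7, #9 → r7=(-2)|9=-1
LDR r7, [r6] → r7=M[212]=-2
OR r7, r7, #15 → r7=(-2)|15=-1
ADD r6, r6, #4 → r6=212+4=216
SUB r1, r1, #1 → r1=2-1=1
CMP r1, #1  (cmp 1,1)
BGT L0: not taken
STR r7, [212] → M[212]=-1
halt.

-1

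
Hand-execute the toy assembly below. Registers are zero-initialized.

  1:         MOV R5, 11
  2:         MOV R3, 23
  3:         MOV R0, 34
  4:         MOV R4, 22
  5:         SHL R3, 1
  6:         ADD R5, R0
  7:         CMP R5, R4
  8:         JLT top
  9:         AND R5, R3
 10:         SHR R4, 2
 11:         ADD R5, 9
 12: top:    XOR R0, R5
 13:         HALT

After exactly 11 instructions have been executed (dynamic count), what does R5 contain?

53

MOV R5, 11 → R5=11
MOV R3, 23 → R3=23
MOV R0, 34 → R0=34
MOV R4, 22 → R4=22
SHL R3, 1 → R3=23<<1=46
ADD R5, R0 → R5=11+34=45
CMP R5, R4  (cmp 45,22)
JLT top: not taken
AND R5, R3 → R5=45&46=44
SHR R4, 2 → R4=22>>2=5
ADD R5, 9 → R5=44+9=53
After step 11: R5 = 53.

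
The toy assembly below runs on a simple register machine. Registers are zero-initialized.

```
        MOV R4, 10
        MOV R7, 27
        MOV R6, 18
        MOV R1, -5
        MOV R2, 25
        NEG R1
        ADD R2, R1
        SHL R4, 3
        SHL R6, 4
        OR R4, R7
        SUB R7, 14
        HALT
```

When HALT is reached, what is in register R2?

after MOV R4, 10: R4=10
after MOV R7, 27: R7=27
after MOV R6, 18: R6=18
after MOV R1, -5: R1=-5
after MOV R2, 25: R2=25
after NEG R1: R1=-(-5)=5
after ADD R2, R1: R2=25+5=30
after SHL R4, 3: R4=10<<3=80
after SHL R6, 4: R6=18<<4=288
after OR R4, R7: R4=80|27=91
after SUB R7, 14: R7=27-14=13
halt.

30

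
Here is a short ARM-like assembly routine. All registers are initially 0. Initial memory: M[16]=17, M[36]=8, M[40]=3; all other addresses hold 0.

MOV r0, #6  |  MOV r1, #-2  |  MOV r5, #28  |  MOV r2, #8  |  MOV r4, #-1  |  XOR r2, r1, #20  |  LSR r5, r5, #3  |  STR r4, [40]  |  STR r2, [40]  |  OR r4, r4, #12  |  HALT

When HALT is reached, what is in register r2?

r0=6
r1=-2
r5=28
r2=8
r4=-1
r2=(-2)^20=-22
r5=28>>3=3
STR r4, [40] → M[40]=-1
STR r2, [40] → M[40]=-22
r4=(-1)|12=-1
halt.

-22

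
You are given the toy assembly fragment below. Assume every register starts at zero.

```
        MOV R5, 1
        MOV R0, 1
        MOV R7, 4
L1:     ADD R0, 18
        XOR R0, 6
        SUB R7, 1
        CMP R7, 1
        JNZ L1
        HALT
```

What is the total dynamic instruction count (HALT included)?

19

R5=1
R0=1
R7=4
R0=1+18=19
R0=19^6=21
R7=4-1=3
CMP R7, 1  (cmp 3,1)
JNZ L1: taken
R0=21+18=39
R0=39^6=33
R7=3-1=2
CMP R7, 1  (cmp 2,1)
JNZ L1: taken
R0=33+18=51
R0=51^6=53
R7=2-1=1
CMP R7, 1  (cmp 1,1)
JNZ L1: not taken
halt.
Total executed instructions: 19.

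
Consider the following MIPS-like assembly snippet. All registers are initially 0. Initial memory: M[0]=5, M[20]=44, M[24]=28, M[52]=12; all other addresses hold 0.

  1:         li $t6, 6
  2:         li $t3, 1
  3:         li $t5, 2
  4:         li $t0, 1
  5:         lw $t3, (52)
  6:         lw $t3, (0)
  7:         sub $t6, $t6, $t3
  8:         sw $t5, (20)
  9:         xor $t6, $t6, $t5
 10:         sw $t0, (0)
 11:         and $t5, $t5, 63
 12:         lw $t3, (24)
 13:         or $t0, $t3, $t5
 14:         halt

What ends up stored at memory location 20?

2

$t6=6
$t3=1
$t5=2
$t0=1
$t3=M[52]=12
$t3=M[0]=5
$t6=6-5=1
sw $t5, (20) → M[20]=2
$t6=1^2=3
sw $t0, (0) → M[0]=1
$t5=2&63=2
$t3=M[24]=28
$t0=28|2=30
halt.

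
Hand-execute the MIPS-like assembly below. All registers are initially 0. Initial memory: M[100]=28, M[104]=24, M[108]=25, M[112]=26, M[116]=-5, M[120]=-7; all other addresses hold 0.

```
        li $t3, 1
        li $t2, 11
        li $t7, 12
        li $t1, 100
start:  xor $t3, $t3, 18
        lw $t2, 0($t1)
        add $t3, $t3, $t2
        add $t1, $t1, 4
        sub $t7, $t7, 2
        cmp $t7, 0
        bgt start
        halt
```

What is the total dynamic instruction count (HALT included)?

47

$t3=1
$t2=11
$t7=12
$t1=100
$t3=1^18=19
$t2=M[100]=28
$t3=19+28=47
$t1=100+4=104
$t7=12-2=10
cmp $t7, 0  (cmp 10,0)
bgt start: taken
$t3=47^18=61
$t2=M[104]=24
$t3=61+24=85
$t1=104+4=108
$t7=10-2=8
cmp $t7, 0  (cmp 8,0)
bgt start: taken
$t3=85^18=71
$t2=M[108]=25
$t3=71+25=96
$t1=108+4=112
$t7=8-2=6
cmp $t7, 0  (cmp 6,0)
bgt start: taken
$t3=96^18=114
$t2=M[112]=26
$t3=114+26=140
$t1=112+4=116
$t7=6-2=4
cmp $t7, 0  (cmp 4,0)
bgt start: taken
$t3=140^18=158
$t2=M[116]=-5
$t3=158+(-5)=153
$t1=116+4=120
$t7=4-2=2
cmp $t7, 0  (cmp 2,0)
bgt start: taken
$t3=153^18=139
$t2=M[120]=-7
$t3=139+(-7)=132
$t1=120+4=124
$t7=2-2=0
cmp $t7, 0  (cmp 0,0)
bgt start: not taken
halt.
Total executed instructions: 47.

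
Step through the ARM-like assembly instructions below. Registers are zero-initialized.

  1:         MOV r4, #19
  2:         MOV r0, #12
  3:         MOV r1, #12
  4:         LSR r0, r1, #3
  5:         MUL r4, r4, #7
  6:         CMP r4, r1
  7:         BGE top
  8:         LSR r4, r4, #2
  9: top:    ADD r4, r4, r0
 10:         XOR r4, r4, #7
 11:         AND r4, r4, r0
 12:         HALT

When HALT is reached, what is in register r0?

1

r4=19
r0=12
r1=12
r0=12>>3=1
r4=19*7=133
CMP r4, r1  (cmp 133,12)
BGE top: taken
r4=133+1=134
r4=134^7=129
r4=129&1=1
halt.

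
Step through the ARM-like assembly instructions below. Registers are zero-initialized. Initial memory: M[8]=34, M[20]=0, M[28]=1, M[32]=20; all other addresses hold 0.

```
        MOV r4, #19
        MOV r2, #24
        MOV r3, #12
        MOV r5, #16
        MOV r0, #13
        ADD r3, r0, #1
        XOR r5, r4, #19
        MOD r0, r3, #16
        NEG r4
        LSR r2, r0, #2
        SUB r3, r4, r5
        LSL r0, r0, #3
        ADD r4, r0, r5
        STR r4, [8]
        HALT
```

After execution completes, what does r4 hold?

112

MOV r4, #19 → r4=19
MOV r2, #24 → r2=24
MOV r3, #12 → r3=12
MOV r5, #16 → r5=16
MOV r0, #13 → r0=13
ADD r3, r0, #1 → r3=13+1=14
XOR r5, r4, #19 → r5=19^19=0
MOD r0, r3, #16 → r0=14%16=14
NEG r4 → r4=-(19)=-19
LSR r2, r0, #2 → r2=14>>2=3
SUB r3, r4, r5 → r3=(-19)-0=-19
LSL r0, r0, #3 → r0=14<<3=112
ADD r4, r0, r5 → r4=112+0=112
STR r4, [8] → M[8]=112
halt.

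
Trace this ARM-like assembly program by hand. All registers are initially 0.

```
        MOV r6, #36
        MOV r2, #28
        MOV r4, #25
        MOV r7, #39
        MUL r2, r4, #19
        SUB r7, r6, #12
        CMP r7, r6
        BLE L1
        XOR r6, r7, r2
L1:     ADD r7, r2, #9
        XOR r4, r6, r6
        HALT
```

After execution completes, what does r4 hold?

0

after MOV r6, #36: r6=36
after MOV r2, #28: r2=28
after MOV r4, #25: r4=25
after MOV r7, #39: r7=39
after MUL r2, r4, #19: r2=25*19=475
after SUB r7, r6, #12: r7=36-12=24
CMP r7, r6  (cmp 24,36)
BLE L1: taken
after ADD r7, r2, #9: r7=475+9=484
after XOR r4, r6, r6: r4=36^36=0
halt.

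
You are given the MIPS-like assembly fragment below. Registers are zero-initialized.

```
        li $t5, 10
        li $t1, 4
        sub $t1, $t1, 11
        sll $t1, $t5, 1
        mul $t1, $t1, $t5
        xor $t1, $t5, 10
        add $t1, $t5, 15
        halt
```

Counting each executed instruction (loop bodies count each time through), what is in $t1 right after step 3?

$t5=10
$t1=4
$t1=4-11=-7
After step 3: $t1 = -7.

-7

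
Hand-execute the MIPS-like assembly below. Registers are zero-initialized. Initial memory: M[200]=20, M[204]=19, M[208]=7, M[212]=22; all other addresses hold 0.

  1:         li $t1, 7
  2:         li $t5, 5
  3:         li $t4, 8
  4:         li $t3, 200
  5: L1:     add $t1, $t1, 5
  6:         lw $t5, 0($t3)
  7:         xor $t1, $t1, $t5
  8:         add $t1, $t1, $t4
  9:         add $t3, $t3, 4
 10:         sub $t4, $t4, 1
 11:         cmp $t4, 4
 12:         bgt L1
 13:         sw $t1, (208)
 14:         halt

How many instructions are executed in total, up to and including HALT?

after li $t1, 7: $t1=7
after li $t5, 5: $t5=5
after li $t4, 8: $t4=8
after li $t3, 200: $t3=200
after add $t1, $t1, 5: $t1=7+5=12
after lw $t5, 0($t3): $t5=M[200]=20
after xor $t1, $t1, $t5: $t1=12^20=24
after add $t1, $t1, $t4: $t1=24+8=32
after add $t3, $t3, 4: $t3=200+4=204
after sub $t4, $t4, 1: $t4=8-1=7
cmp $t4, 4  (cmp 7,4)
bgt L1: taken
after add $t1, $t1, 5: $t1=32+5=37
after lw $t5, 0($t3): $t5=M[204]=19
after xor $t1, $t1, $t5: $t1=37^19=54
after add $t1, $t1, $t4: $t1=54+7=61
after add $t3, $t3, 4: $t3=204+4=208
after sub $t4, $t4, 1: $t4=7-1=6
cmp $t4, 4  (cmp 6,4)
bgt L1: taken
after add $t1, $t1, 5: $t1=61+5=66
after lw $t5, 0($t3): $t5=M[208]=7
after xor $t1, $t1, $t5: $t1=66^7=69
after add $t1, $t1, $t4: $t1=69+6=75
after add $t3, $t3, 4: $t3=208+4=212
after sub $t4, $t4, 1: $t4=6-1=5
cmp $t4, 4  (cmp 5,4)
bgt L1: taken
after add $t1, $t1, 5: $t1=75+5=80
after lw $t5, 0($t3): $t5=M[212]=22
after xor $t1, $t1, $t5: $t1=80^22=70
after add $t1, $t1, $t4: $t1=70+5=75
after add $t3, $t3, 4: $t3=212+4=216
after sub $t4, $t4, 1: $t4=5-1=4
cmp $t4, 4  (cmp 4,4)
bgt L1: not taken
sw $t1, (208) → M[208]=75
halt.
Total executed instructions: 38.

38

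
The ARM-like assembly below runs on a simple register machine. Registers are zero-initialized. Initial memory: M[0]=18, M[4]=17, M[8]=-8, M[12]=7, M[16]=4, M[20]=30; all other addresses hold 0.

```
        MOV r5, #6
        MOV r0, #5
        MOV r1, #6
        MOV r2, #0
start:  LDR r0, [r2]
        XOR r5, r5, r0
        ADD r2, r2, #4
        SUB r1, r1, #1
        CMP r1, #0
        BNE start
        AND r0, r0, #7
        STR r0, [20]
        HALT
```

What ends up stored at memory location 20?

r5=6
r0=5
r1=6
r2=0
r0=M[0]=18
r5=6^18=20
r2=0+4=4
r1=6-1=5
CMP r1, #0  (cmp 5,0)
BNE start: taken
r0=M[4]=17
r5=20^17=5
r2=4+4=8
r1=5-1=4
CMP r1, #0  (cmp 4,0)
BNE start: taken
r0=M[8]=-8
r5=5^(-8)=-3
r2=8+4=12
r1=4-1=3
CMP r1, #0  (cmp 3,0)
BNE start: taken
r0=M[12]=7
r5=(-3)^7=-6
r2=12+4=16
r1=3-1=2
CMP r1, #0  (cmp 2,0)
BNE start: taken
r0=M[16]=4
r5=(-6)^4=-2
r2=16+4=20
r1=2-1=1
CMP r1, #0  (cmp 1,0)
BNE start: taken
r0=M[20]=30
r5=(-2)^30=-32
r2=20+4=24
r1=1-1=0
CMP r1, #0  (cmp 0,0)
BNE start: not taken
r0=30&7=6
STR r0, [20] → M[20]=6
halt.

6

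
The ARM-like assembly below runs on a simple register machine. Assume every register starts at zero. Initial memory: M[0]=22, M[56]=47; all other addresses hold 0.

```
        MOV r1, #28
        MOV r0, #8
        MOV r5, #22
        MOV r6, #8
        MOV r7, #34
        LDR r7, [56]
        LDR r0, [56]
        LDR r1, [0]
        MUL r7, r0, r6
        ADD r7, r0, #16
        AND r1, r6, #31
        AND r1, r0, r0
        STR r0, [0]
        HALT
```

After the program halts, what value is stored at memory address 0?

r1=28
r0=8
r5=22
r6=8
r7=34
r7=M[56]=47
r0=M[56]=47
r1=M[0]=22
r7=47*8=376
r7=47+16=63
r1=8&31=8
r1=47&47=47
STR r0, [0] → M[0]=47
halt.

47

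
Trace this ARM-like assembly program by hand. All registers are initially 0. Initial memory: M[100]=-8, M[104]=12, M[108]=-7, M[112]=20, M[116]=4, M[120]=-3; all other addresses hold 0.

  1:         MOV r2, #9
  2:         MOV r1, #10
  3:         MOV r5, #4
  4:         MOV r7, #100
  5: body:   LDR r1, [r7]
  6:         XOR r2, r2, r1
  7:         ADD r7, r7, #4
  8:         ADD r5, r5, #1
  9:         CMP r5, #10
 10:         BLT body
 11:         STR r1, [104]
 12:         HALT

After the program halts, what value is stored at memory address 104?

-3

MOV r2, #9 → r2=9
MOV r1, #10 → r1=10
MOV r5, #4 → r5=4
MOV r7, #100 → r7=100
LDR r1, [r7] → r1=M[100]=-8
XOR r2, r2, r1 → r2=9^(-8)=-15
ADD r7, r7, #4 → r7=100+4=104
ADD r5, r5, #1 → r5=4+1=5
CMP r5, #10  (cmp 5,10)
BLT body: taken
LDR r1, [r7] → r1=M[104]=12
XOR r2, r2, r1 → r2=(-15)^12=-3
ADD r7, r7, #4 → r7=104+4=108
ADD r5, r5, #1 → r5=5+1=6
CMP r5, #10  (cmp 6,10)
BLT body: taken
LDR r1, [r7] → r1=M[108]=-7
XOR r2, r2, r1 → r2=(-3)^(-7)=4
ADD r7, r7, #4 → r7=108+4=112
ADD r5, r5, #1 → r5=6+1=7
CMP r5, #10  (cmp 7,10)
BLT body: taken
LDR r1, [r7] → r1=M[112]=20
XOR r2, r2, r1 → r2=4^20=16
ADD r7, r7, #4 → r7=112+4=116
ADD r5, r5, #1 → r5=7+1=8
CMP r5, #10  (cmp 8,10)
BLT body: taken
LDR r1, [r7] → r1=M[116]=4
XOR r2, r2, r1 → r2=16^4=20
ADD r7, r7, #4 → r7=116+4=120
ADD r5, r5, #1 → r5=8+1=9
CMP r5, #10  (cmp 9,10)
BLT body: taken
LDR r1, [r7] → r1=M[120]=-3
XOR r2, r2, r1 → r2=20^(-3)=-23
ADD r7, r7, #4 → r7=120+4=124
ADD r5, r5, #1 → r5=9+1=10
CMP r5, #10  (cmp 10,10)
BLT body: not taken
STR r1, [104] → M[104]=-3
halt.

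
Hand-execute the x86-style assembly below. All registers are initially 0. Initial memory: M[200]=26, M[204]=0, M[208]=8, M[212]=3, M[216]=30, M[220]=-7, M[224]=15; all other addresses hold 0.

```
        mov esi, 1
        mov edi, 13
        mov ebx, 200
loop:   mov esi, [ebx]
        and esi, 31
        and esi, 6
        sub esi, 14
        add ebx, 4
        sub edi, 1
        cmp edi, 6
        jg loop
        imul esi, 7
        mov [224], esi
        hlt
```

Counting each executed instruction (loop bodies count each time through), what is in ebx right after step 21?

esi=1
edi=13
ebx=200
esi=M[200]=26
esi=26&31=26
esi=26&6=2
esi=2-14=-12
ebx=200+4=204
edi=13-1=12
cmp edi, 6  (cmp 12,6)
jg loop: taken
esi=M[204]=0
esi=0&31=0
esi=0&6=0
esi=0-14=-14
ebx=204+4=208
edi=12-1=11
cmp edi, 6  (cmp 11,6)
jg loop: taken
esi=M[208]=8
esi=8&31=8
After step 21: ebx = 208.

208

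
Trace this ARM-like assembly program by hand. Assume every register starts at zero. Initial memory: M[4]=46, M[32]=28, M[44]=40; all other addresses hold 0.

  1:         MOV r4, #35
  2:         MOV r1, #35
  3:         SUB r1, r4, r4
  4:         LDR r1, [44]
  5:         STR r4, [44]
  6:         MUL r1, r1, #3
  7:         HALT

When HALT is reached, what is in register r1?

120

MOV r4, #35 → r4=35
MOV r1, #35 → r1=35
SUB r1, r4, r4 → r1=35-35=0
LDR r1, [44] → r1=M[44]=40
STR r4, [44] → M[44]=35
MUL r1, r1, #3 → r1=40*3=120
halt.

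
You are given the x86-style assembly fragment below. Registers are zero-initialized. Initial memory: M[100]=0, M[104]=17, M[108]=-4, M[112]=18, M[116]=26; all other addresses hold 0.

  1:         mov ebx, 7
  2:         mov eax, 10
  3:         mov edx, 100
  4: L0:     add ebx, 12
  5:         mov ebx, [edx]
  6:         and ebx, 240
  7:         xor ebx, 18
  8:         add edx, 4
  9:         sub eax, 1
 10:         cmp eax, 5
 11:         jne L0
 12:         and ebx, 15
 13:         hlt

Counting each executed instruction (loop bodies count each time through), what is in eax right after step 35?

after mov ebx, 7: ebx=7
after mov eax, 10: eax=10
after mov edx, 100: edx=100
after add ebx, 12: ebx=7+12=19
after mov ebx, [edx]: ebx=M[100]=0
after and ebx, 240: ebx=0&240=0
after xor ebx, 18: ebx=0^18=18
after add edx, 4: edx=100+4=104
after sub eax, 1: eax=10-1=9
cmp eax, 5  (cmp 9,5)
jne L0: taken
after add ebx, 12: ebx=18+12=30
after mov ebx, [edx]: ebx=M[104]=17
after and ebx, 240: ebx=17&240=16
after xor ebx, 18: ebx=16^18=2
after add edx, 4: edx=104+4=108
after sub eax, 1: eax=9-1=8
cmp eax, 5  (cmp 8,5)
jne L0: taken
after add ebx, 12: ebx=2+12=14
after mov ebx, [edx]: ebx=M[108]=-4
after and ebx, 240: ebx=(-4)&240=240
after xor ebx, 18: ebx=240^18=226
after add edx, 4: edx=108+4=112
after sub eax, 1: eax=8-1=7
cmp eax, 5  (cmp 7,5)
jne L0: taken
after add ebx, 12: ebx=226+12=238
after mov ebx, [edx]: ebx=M[112]=18
after and ebx, 240: ebx=18&240=16
after xor ebx, 18: ebx=16^18=2
after add edx, 4: edx=112+4=116
after sub eax, 1: eax=7-1=6
cmp eax, 5  (cmp 6,5)
jne L0: taken
After step 35: eax = 6.

6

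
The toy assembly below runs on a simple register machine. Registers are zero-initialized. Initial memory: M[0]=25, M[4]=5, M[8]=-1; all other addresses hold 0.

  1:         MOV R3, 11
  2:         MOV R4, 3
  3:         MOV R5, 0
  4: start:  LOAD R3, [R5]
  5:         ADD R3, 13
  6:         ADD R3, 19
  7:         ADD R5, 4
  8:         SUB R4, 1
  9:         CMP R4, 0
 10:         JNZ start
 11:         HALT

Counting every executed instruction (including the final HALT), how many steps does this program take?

25

MOV R3, 11 → R3=11
MOV R4, 3 → R4=3
MOV R5, 0 → R5=0
LOAD R3, [R5] → R3=M[0]=25
ADD R3, 13 → R3=25+13=38
ADD R3, 19 → R3=38+19=57
ADD R5, 4 → R5=0+4=4
SUB R4, 1 → R4=3-1=2
CMP R4, 0  (cmp 2,0)
JNZ start: taken
LOAD R3, [R5] → R3=M[4]=5
ADD R3, 13 → R3=5+13=18
ADD R3, 19 → R3=18+19=37
ADD R5, 4 → R5=4+4=8
SUB R4, 1 → R4=2-1=1
CMP R4, 0  (cmp 1,0)
JNZ start: taken
LOAD R3, [R5] → R3=M[8]=-1
ADD R3, 13 → R3=(-1)+13=12
ADD R3, 19 → R3=12+19=31
ADD R5, 4 → R5=8+4=12
SUB R4, 1 → R4=1-1=0
CMP R4, 0  (cmp 0,0)
JNZ start: not taken
halt.
Total executed instructions: 25.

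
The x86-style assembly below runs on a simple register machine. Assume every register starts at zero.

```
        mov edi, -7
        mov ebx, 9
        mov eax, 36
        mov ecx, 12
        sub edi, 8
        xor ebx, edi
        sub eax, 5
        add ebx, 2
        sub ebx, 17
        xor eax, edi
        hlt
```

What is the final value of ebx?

-23

edi=-7
ebx=9
eax=36
ecx=12
edi=(-7)-8=-15
ebx=9^(-15)=-8
eax=36-5=31
ebx=(-8)+2=-6
ebx=(-6)-17=-23
eax=31^(-15)=-18
halt.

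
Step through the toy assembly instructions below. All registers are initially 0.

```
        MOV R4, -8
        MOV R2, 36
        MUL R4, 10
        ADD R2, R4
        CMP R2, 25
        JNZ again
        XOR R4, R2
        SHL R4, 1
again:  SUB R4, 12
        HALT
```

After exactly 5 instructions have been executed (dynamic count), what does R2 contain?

-44

R4=-8
R2=36
R4=(-8)*10=-80
R2=36+(-80)=-44
CMP R2, 25  (cmp -44,25)
After step 5: R2 = -44.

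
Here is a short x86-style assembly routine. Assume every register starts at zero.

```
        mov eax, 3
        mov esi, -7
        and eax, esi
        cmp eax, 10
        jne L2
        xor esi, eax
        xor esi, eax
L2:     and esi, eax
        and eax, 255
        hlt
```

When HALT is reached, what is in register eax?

mov eax, 3 → eax=3
mov esi, -7 → esi=-7
and eax, esi → eax=3&(-7)=1
cmp eax, 10  (cmp 1,10)
jne L2: taken
and esi, eax → esi=(-7)&1=1
and eax, 255 → eax=1&255=1
halt.

1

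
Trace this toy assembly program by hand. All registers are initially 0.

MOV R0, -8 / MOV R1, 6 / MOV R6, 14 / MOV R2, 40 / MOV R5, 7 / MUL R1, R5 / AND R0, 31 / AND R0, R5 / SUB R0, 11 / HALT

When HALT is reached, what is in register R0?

-11

MOV R0, -8 → R0=-8
MOV R1, 6 → R1=6
MOV R6, 14 → R6=14
MOV R2, 40 → R2=40
MOV R5, 7 → R5=7
MUL R1, R5 → R1=6*7=42
AND R0, 31 → R0=(-8)&31=24
AND R0, R5 → R0=24&7=0
SUB R0, 11 → R0=0-11=-11
halt.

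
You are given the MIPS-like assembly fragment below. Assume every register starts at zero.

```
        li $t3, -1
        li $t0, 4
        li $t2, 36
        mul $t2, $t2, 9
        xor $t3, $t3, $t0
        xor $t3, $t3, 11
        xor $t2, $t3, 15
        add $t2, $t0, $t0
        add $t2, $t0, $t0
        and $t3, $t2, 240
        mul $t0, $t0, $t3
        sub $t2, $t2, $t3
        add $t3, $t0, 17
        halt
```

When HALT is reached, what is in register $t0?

after li $t3, -1: $t3=-1
after li $t0, 4: $t0=4
after li $t2, 36: $t2=36
after mul $t2, $t2, 9: $t2=36*9=324
after xor $t3, $t3, $t0: $t3=(-1)^4=-5
after xor $t3, $t3, 11: $t3=(-5)^11=-16
after xor $t2, $t3, 15: $t2=(-16)^15=-1
after add $t2, $t0, $t0: $t2=4+4=8
after add $t2, $t0, $t0: $t2=4+4=8
after and $t3, $t2, 240: $t3=8&240=0
after mul $t0, $t0, $t3: $t0=4*0=0
after sub $t2, $t2, $t3: $t2=8-0=8
after add $t3, $t0, 17: $t3=0+17=17
halt.

0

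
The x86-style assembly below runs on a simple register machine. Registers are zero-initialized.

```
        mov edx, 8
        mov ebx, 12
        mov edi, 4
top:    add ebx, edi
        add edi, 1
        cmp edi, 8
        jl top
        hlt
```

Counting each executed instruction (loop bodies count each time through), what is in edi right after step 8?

after mov edx, 8: edx=8
after mov ebx, 12: ebx=12
after mov edi, 4: edi=4
after add ebx, edi: ebx=12+4=16
after add edi, 1: edi=4+1=5
cmp edi, 8  (cmp 5,8)
jl top: taken
after add ebx, edi: ebx=16+5=21
After step 8: edi = 5.

5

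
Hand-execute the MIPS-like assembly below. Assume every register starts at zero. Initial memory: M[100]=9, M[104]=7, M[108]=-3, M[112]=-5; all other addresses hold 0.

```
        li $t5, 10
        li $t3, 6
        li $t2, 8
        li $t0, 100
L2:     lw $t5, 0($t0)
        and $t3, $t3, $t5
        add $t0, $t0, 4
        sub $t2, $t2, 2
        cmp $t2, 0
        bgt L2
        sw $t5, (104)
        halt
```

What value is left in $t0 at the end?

$t5=10
$t3=6
$t2=8
$t0=100
$t5=M[100]=9
$t3=6&9=0
$t0=100+4=104
$t2=8-2=6
cmp $t2, 0  (cmp 6,0)
bgt L2: taken
$t5=M[104]=7
$t3=0&7=0
$t0=104+4=108
$t2=6-2=4
cmp $t2, 0  (cmp 4,0)
bgt L2: taken
$t5=M[108]=-3
$t3=0&(-3)=0
$t0=108+4=112
$t2=4-2=2
cmp $t2, 0  (cmp 2,0)
bgt L2: taken
$t5=M[112]=-5
$t3=0&(-5)=0
$t0=112+4=116
$t2=2-2=0
cmp $t2, 0  (cmp 0,0)
bgt L2: not taken
sw $t5, (104) → M[104]=-5
halt.

116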